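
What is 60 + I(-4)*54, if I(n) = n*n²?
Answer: -3396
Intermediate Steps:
I(n) = n³
60 + I(-4)*54 = 60 + (-4)³*54 = 60 - 64*54 = 60 - 3456 = -3396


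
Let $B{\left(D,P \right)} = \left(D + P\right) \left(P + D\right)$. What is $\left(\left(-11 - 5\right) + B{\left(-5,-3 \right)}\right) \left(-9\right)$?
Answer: $-432$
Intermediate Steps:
$B{\left(D,P \right)} = \left(D + P\right)^{2}$ ($B{\left(D,P \right)} = \left(D + P\right) \left(D + P\right) = \left(D + P\right)^{2}$)
$\left(\left(-11 - 5\right) + B{\left(-5,-3 \right)}\right) \left(-9\right) = \left(\left(-11 - 5\right) + \left(-5 - 3\right)^{2}\right) \left(-9\right) = \left(-16 + \left(-8\right)^{2}\right) \left(-9\right) = \left(-16 + 64\right) \left(-9\right) = 48 \left(-9\right) = -432$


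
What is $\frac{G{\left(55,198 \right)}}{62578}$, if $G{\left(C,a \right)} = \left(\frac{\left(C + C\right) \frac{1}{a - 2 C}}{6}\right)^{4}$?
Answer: $\frac{625}{20761878528} \approx 3.0103 \cdot 10^{-8}$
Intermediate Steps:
$G{\left(C,a \right)} = \frac{C^{4}}{81 \left(a - 2 C\right)^{4}}$ ($G{\left(C,a \right)} = \left(\frac{2 C}{a - 2 C} \frac{1}{6}\right)^{4} = \left(\frac{C}{3 \left(a - 2 C\right)}\right)^{4} = \frac{C^{4}}{81 \left(a - 2 C\right)^{4}}$)
$\frac{G{\left(55,198 \right)}}{62578} = \frac{\frac{1}{81} \cdot 55^{4} \frac{1}{\left(\left(-1\right) 198 + 2 \cdot 55\right)^{4}}}{62578} = \frac{1}{81} \cdot 9150625 \frac{1}{\left(-198 + 110\right)^{4}} \cdot \frac{1}{62578} = \frac{1}{81} \cdot 9150625 \cdot \frac{1}{59969536} \cdot \frac{1}{62578} = \frac{625}{331776} \cdot \frac{1}{62578} = \frac{625}{20761878528}$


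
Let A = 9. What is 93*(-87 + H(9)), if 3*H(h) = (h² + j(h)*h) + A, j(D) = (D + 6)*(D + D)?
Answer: 70029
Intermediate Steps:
j(D) = 2*D*(6 + D) (j(D) = (6 + D)*(2*D) = 2*D*(6 + D))
H(h) = 3 + h²/3 + 2*h²*(6 + h)/3 (H(h) = ((h² + (2*h*(6 + h))*h) + 9)/3 = ((h² + 2*h²*(6 + h)) + 9)/3 = (9 + h² + 2*h²*(6 + h))/3 = 3 + h²/3 + 2*h²*(6 + h)/3)
93*(-87 + H(9)) = 93*(-87 + (3 + (⅔)*9³ + (13/3)*9²)) = 93*(-87 + (3 + (⅔)*729 + (13/3)*81)) = 93*(-87 + (3 + 486 + 351)) = 93*(-87 + 840) = 93*753 = 70029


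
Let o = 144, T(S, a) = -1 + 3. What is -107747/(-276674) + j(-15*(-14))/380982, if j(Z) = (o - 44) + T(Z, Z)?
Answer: 6846314717/17567968978 ≈ 0.38970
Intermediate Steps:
T(S, a) = 2
j(Z) = 102 (j(Z) = (144 - 44) + 2 = 100 + 2 = 102)
-107747/(-276674) + j(-15*(-14))/380982 = -107747/(-276674) + 102/380982 = -107747*(-1/276674) + 102*(1/380982) = 107747/276674 + 17/63497 = 6846314717/17567968978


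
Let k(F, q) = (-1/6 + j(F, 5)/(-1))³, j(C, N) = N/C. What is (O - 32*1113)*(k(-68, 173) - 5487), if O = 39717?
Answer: -63678678341309/2829888 ≈ -2.2502e+7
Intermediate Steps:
k(F, q) = (-⅙ - 5/F)³ (k(F, q) = (-1/6 + (5/F)/(-1))³ = (-1*⅙ + (5/F)*(-1))³ = (-⅙ - 5/F)³)
(O - 32*1113)*(k(-68, 173) - 5487) = (39717 - 32*1113)*(-1/216*(30 - 68)³/(-68)³ - 5487) = (39717 - 35616)*(-1/216*(-1/314432)*(-38)³ - 5487) = 4101*(-1/216*(-1/314432)*(-54872) - 5487) = 4101*(-6859/8489664 - 5487) = 4101*(-46582793227/8489664) = -63678678341309/2829888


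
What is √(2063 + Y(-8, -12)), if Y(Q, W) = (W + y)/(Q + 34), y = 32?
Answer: 3*√38753/13 ≈ 45.429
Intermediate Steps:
Y(Q, W) = (32 + W)/(34 + Q) (Y(Q, W) = (W + 32)/(Q + 34) = (32 + W)/(34 + Q))
√(2063 + Y(-8, -12)) = √(2063 + (32 - 12)/(34 - 8)) = √(2063 + 20/26) = √(2063 + (1/26)*20) = √(2063 + 10/13) = √(26829/13) = 3*√38753/13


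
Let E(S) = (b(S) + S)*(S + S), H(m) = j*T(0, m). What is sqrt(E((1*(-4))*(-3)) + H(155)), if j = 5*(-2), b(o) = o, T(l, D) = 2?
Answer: 2*sqrt(139) ≈ 23.580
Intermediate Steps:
j = -10
H(m) = -20 (H(m) = -10*2 = -20)
E(S) = 4*S**2 (E(S) = (S + S)*(S + S) = (2*S)*(2*S) = 4*S**2)
sqrt(E((1*(-4))*(-3)) + H(155)) = sqrt(4*((1*(-4))*(-3))**2 - 20) = sqrt(4*(-4*(-3))**2 - 20) = sqrt(4*12**2 - 20) = sqrt(4*144 - 20) = sqrt(576 - 20) = sqrt(556) = 2*sqrt(139)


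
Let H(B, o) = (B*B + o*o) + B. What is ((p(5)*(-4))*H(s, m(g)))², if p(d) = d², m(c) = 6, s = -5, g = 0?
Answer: 31360000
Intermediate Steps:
H(B, o) = B + B² + o² (H(B, o) = (B² + o²) + B = B + B² + o²)
((p(5)*(-4))*H(s, m(g)))² = ((5²*(-4))*(-5 + (-5)² + 6²))² = ((25*(-4))*(-5 + 25 + 36))² = (-100*56)² = (-5600)² = 31360000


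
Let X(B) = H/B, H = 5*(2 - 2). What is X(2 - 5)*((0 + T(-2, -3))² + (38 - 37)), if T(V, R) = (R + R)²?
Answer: 0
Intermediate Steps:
T(V, R) = 4*R² (T(V, R) = (2*R)² = 4*R²)
H = 0 (H = 5*0 = 0)
X(B) = 0 (X(B) = 0/B = 0)
X(2 - 5)*((0 + T(-2, -3))² + (38 - 37)) = 0*((0 + 4*(-3)²)² + (38 - 37)) = 0*((0 + 4*9)² + 1) = 0*((0 + 36)² + 1) = 0*(36² + 1) = 0*(1296 + 1) = 0*1297 = 0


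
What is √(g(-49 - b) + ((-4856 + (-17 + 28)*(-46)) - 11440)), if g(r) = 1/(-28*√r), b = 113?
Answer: √(-118554912 + 14*I*√2)/84 ≈ 1.0824e-5 + 129.62*I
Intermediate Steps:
g(r) = -1/(28*√r)
√(g(-49 - b) + ((-4856 + (-17 + 28)*(-46)) - 11440)) = √(-1/(28*√(-49 - 1*113)) + ((-4856 + (-17 + 28)*(-46)) - 11440)) = √(-1/(28*√(-49 - 113)) + ((-4856 + 11*(-46)) - 11440)) = √(-(-1)*I*√2/504 + ((-4856 - 506) - 11440)) = √(-(-1)*I*√2/504 + (-5362 - 11440)) = √(I*√2/504 - 16802) = √(-16802 + I*√2/504)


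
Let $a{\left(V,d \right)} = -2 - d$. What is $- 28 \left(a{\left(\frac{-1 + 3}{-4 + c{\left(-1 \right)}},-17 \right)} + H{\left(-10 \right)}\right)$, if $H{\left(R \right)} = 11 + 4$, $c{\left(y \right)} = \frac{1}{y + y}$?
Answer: $-840$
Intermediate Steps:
$c{\left(y \right)} = \frac{1}{2 y}$
$H{\left(R \right)} = 15$
$- 28 \left(a{\left(\frac{-1 + 3}{-4 + c{\left(-1 \right)}},-17 \right)} + H{\left(-10 \right)}\right) = - 28 \left(\left(-2 - -17\right) + 15\right) = - 28 \left(\left(-2 + 17\right) + 15\right) = - 28 \left(15 + 15\right) = \left(-28\right) 30 = -840$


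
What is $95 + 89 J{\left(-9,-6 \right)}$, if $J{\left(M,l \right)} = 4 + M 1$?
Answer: $-350$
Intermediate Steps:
$J{\left(M,l \right)} = 4 + M$
$95 + 89 J{\left(-9,-6 \right)} = 95 + 89 \left(4 - 9\right) = 95 + 89 \left(-5\right) = 95 - 445 = -350$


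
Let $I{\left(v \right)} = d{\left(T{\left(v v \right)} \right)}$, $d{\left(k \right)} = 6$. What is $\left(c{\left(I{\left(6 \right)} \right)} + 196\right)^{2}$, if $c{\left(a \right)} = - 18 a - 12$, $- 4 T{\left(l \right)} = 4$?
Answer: $5776$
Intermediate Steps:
$T{\left(l \right)} = -1$ ($T{\left(l \right)} = \left(- \frac{1}{4}\right) 4 = -1$)
$I{\left(v \right)} = 6$
$c{\left(a \right)} = -12 - 18 a$
$\left(c{\left(I{\left(6 \right)} \right)} + 196\right)^{2} = \left(\left(-12 - 108\right) + 196\right)^{2} = \left(-120 + 196\right)^{2} = 76^{2} = 5776$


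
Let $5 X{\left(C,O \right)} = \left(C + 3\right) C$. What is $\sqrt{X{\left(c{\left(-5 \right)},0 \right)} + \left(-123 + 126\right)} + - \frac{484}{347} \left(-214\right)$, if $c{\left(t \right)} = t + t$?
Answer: $\frac{103576}{347} + \sqrt{17} \approx 302.61$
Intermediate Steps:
$c{\left(t \right)} = 2 t$
$X{\left(C,O \right)} = \frac{C \left(3 + C\right)}{5}$ ($X{\left(C,O \right)} = \frac{\left(C + 3\right) C}{5} = \frac{\left(3 + C\right) C}{5} = \frac{C \left(3 + C\right)}{5}$)
$\sqrt{X{\left(c{\left(-5 \right)},0 \right)} + \left(-123 + 126\right)} + - \frac{484}{347} \left(-214\right) = \sqrt{\frac{2 \left(-5\right) \left(3 + 2 \left(-5\right)\right)}{5} + \left(-123 + 126\right)} + - \frac{484}{347} \left(-214\right) = \sqrt{\frac{1}{5} \left(-10\right) \left(3 - 10\right) + 3} + \left(-484\right) \frac{1}{347} \left(-214\right) = \sqrt{\frac{1}{5} \left(-10\right) \left(-7\right) + 3} - - \frac{103576}{347} = \sqrt{14 + 3} + \frac{103576}{347} = \sqrt{17} + \frac{103576}{347} = \frac{103576}{347} + \sqrt{17}$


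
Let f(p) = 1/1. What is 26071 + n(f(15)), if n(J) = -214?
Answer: 25857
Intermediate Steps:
f(p) = 1
26071 + n(f(15)) = 26071 - 214 = 25857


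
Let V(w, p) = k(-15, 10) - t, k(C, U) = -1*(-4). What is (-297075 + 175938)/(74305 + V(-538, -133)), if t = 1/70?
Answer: -8479590/5201629 ≈ -1.6302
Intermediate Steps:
t = 1/70 ≈ 0.014286
k(C, U) = 4
V(w, p) = 279/70 (V(w, p) = 4 - 1*1/70 = 4 - 1/70 = 279/70)
(-297075 + 175938)/(74305 + V(-538, -133)) = (-297075 + 175938)/(74305 + 279/70) = -121137/5201629/70 = -121137*70/5201629 = -8479590/5201629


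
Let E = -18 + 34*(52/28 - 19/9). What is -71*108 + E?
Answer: -484762/63 ≈ -7694.6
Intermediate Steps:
E = -1678/63 (E = -18 + 34*(52*(1/28) - 19*⅑) = -18 + 34*(13/7 - 19/9) = -18 + 34*(-16/63) = -18 - 544/63 = -1678/63 ≈ -26.635)
-71*108 + E = -71*108 - 1678/63 = -7668 - 1678/63 = -484762/63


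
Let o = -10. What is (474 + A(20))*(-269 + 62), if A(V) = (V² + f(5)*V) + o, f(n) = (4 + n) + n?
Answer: -236808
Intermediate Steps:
f(n) = 4 + 2*n
A(V) = -10 + V² + 14*V (A(V) = (V² + (4 + 2*5)*V) - 10 = (V² + (4 + 10)*V) - 10 = (V² + 14*V) - 10 = -10 + V² + 14*V)
(474 + A(20))*(-269 + 62) = (474 + (-10 + 20² + 14*20))*(-269 + 62) = (474 + (-10 + 400 + 280))*(-207) = (474 + 670)*(-207) = 1144*(-207) = -236808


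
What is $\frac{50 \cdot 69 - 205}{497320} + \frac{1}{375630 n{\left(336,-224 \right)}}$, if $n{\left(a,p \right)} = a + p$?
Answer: $\frac{3412986613}{523063272480} \approx 0.006525$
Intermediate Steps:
$\frac{50 \cdot 69 - 205}{497320} + \frac{1}{375630 n{\left(336,-224 \right)}} = \frac{50 \cdot 69 - 205}{497320} + \frac{1}{375630 \left(336 - 224\right)} = \left(3450 - 205\right) \frac{1}{497320} + \frac{1}{375630 \cdot 112} = 3245 \cdot \frac{1}{497320} + \frac{1}{375630} \cdot \frac{1}{112} = \frac{649}{99464} + \frac{1}{42070560} = \frac{3412986613}{523063272480}$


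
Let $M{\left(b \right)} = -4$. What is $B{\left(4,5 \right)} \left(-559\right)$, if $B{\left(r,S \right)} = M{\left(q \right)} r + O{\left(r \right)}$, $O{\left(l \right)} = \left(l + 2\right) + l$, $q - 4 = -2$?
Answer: $3354$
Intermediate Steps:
$q = 2$ ($q = 4 - 2 = 2$)
$O{\left(l \right)} = 2 + 2 l$ ($O{\left(l \right)} = \left(2 + l\right) + l = 2 + 2 l$)
$B{\left(r,S \right)} = 2 - 2 r$ ($B{\left(r,S \right)} = - 4 r + \left(2 + 2 r\right) = 2 - 2 r$)
$B{\left(4,5 \right)} \left(-559\right) = \left(2 - 8\right) \left(-559\right) = \left(-6\right) \left(-559\right) = 3354$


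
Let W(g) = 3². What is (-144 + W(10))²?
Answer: 18225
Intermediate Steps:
W(g) = 9
(-144 + W(10))² = (-144 + 9)² = (-135)² = 18225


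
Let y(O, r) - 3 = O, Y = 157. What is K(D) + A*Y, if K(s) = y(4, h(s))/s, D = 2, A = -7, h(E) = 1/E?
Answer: -2191/2 ≈ -1095.5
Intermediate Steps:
y(O, r) = 3 + O
K(s) = 7/s (K(s) = (3 + 4)/s = 7/s)
K(D) + A*Y = 7/2 - 7*157 = 7*(½) - 1099 = 7/2 - 1099 = -2191/2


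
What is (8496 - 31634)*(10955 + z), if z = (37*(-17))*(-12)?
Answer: -428122414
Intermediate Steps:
z = 7548 (z = -629*(-12) = 7548)
(8496 - 31634)*(10955 + z) = (8496 - 31634)*(10955 + 7548) = -23138*18503 = -428122414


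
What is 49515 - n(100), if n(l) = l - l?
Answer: 49515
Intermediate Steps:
n(l) = 0
49515 - n(100) = 49515 - 1*0 = 49515 + 0 = 49515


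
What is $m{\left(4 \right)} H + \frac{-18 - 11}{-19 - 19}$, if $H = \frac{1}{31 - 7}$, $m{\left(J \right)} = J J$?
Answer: $\frac{163}{114} \approx 1.4298$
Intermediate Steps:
$m{\left(J \right)} = J^{2}$
$H = \frac{1}{24} \approx 0.041667$
$m{\left(4 \right)} H + \frac{-18 - 11}{-19 - 19} = 4^{2} \cdot \frac{1}{24} + \frac{-18 - 11}{-19 - 19} = 16 \cdot \frac{1}{24} - \frac{29}{-38} = \frac{2}{3} - - \frac{29}{38} = \frac{2}{3} + \frac{29}{38} = \frac{163}{114}$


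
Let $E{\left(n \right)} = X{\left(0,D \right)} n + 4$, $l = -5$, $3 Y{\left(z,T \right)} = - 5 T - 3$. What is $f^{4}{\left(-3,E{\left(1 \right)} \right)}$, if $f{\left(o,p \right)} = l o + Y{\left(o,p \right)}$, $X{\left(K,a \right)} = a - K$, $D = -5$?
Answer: $\frac{4879681}{81} \approx 60243.0$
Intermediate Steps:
$Y{\left(z,T \right)} = -1 - \frac{5 T}{3}$ ($Y{\left(z,T \right)} = \frac{- 5 T - 3}{3} = \frac{-3 - 5 T}{3} = -1 - \frac{5 T}{3}$)
$E{\left(n \right)} = 4 - 5 n$ ($E{\left(n \right)} = \left(-5 - 0\right) n + 4 = \left(-5 + 0\right) n + 4 = - 5 n + 4 = 4 - 5 n$)
$f{\left(o,p \right)} = -1 - 5 o - \frac{5 p}{3}$ ($f{\left(o,p \right)} = - 5 o - \left(1 + \frac{5 p}{3}\right) = -1 - 5 o - \frac{5 p}{3}$)
$f^{4}{\left(-3,E{\left(1 \right)} \right)} = \left(-1 - -15 - \frac{5 \left(4 - 5\right)}{3}\right)^{4} = \left(-1 + 15 - \frac{5 \left(4 - 5\right)}{3}\right)^{4} = \left(-1 + 15 - - \frac{5}{3}\right)^{4} = \left(-1 + 15 + \frac{5}{3}\right)^{4} = \left(\frac{47}{3}\right)^{4} = \frac{4879681}{81}$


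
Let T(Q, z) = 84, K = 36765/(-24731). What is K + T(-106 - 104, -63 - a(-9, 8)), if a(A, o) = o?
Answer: 2040639/24731 ≈ 82.513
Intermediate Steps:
K = -36765/24731 (K = 36765*(-1/24731) = -36765/24731 ≈ -1.4866)
K + T(-106 - 104, -63 - a(-9, 8)) = -36765/24731 + 84 = 2040639/24731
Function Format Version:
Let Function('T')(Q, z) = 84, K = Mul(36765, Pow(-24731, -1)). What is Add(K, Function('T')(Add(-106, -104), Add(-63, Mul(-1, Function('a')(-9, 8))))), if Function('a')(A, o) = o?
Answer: Rational(2040639, 24731) ≈ 82.513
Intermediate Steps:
K = Rational(-36765, 24731) (K = Mul(36765, Rational(-1, 24731)) = Rational(-36765, 24731) ≈ -1.4866)
Add(K, Function('T')(Add(-106, -104), Add(-63, Mul(-1, Function('a')(-9, 8))))) = Add(Rational(-36765, 24731), 84) = Rational(2040639, 24731)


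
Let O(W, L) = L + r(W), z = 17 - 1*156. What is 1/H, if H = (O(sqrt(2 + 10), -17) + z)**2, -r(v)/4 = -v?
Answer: 511/12144432 + 13*sqrt(3)/3036108 ≈ 4.9493e-5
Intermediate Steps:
r(v) = 4*v (r(v) = -(-4)*v = 4*v)
z = -139 (z = 17 - 156 = -139)
O(W, L) = L + 4*W
H = (-156 + 8*sqrt(3))**2 (H = ((-17 + 4*sqrt(2 + 10)) - 139)**2 = ((-17 + 4*sqrt(12)) - 139)**2 = ((-17 + 4*(2*sqrt(3))) - 139)**2 = ((-17 + 8*sqrt(3)) - 139)**2 = (-156 + 8*sqrt(3))**2 ≈ 20205.)
1/H = 1/(24528 - 2496*sqrt(3))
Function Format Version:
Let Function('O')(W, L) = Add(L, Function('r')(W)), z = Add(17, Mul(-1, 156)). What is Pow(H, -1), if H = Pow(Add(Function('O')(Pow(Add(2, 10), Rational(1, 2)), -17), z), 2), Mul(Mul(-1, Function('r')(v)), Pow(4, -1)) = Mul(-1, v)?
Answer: Add(Rational(511, 12144432), Mul(Rational(13, 3036108), Pow(3, Rational(1, 2)))) ≈ 4.9493e-5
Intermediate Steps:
Function('r')(v) = Mul(4, v) (Function('r')(v) = Mul(-4, Mul(-1, v)) = Mul(4, v))
z = -139 (z = Add(17, -156) = -139)
Function('O')(W, L) = Add(L, Mul(4, W))
H = Pow(Add(-156, Mul(8, Pow(3, Rational(1, 2)))), 2) (H = Pow(Add(Add(-17, Mul(4, Pow(Add(2, 10), Rational(1, 2)))), -139), 2) = Pow(Add(Add(-17, Mul(4, Pow(12, Rational(1, 2)))), -139), 2) = Pow(Add(Add(-17, Mul(4, Mul(2, Pow(3, Rational(1, 2))))), -139), 2) = Pow(Add(Add(-17, Mul(8, Pow(3, Rational(1, 2)))), -139), 2) = Pow(Add(-156, Mul(8, Pow(3, Rational(1, 2)))), 2) ≈ 20205.)
Pow(H, -1) = Pow(Add(24528, Mul(-2496, Pow(3, Rational(1, 2)))), -1)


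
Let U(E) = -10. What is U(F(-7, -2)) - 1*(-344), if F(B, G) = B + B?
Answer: 334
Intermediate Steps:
F(B, G) = 2*B
U(F(-7, -2)) - 1*(-344) = -10 - 1*(-344) = -10 + 344 = 334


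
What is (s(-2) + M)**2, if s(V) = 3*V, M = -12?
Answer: 324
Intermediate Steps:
(s(-2) + M)**2 = (3*(-2) - 12)**2 = (-6 - 12)**2 = (-18)**2 = 324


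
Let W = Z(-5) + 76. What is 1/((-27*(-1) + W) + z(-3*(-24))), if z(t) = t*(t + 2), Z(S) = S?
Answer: 1/5426 ≈ 0.00018430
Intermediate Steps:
z(t) = t*(2 + t)
W = 71 (W = -5 + 76 = 71)
1/((-27*(-1) + W) + z(-3*(-24))) = 1/((-27*(-1) + 71) + (-3*(-24))*(2 - 3*(-24))) = 1/((27 + 71) + 72*(2 + 72)) = 1/(98 + 72*74) = 1/(98 + 5328) = 1/5426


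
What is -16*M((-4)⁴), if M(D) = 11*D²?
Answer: -11534336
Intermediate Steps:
-16*M((-4)⁴) = -176*((-4)⁴)² = -176*256² = -176*65536 = -16*720896 = -11534336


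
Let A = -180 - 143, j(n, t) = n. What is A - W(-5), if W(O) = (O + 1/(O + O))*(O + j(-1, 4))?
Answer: -1768/5 ≈ -353.60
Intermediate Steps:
W(O) = (-1 + O)*(O + 1/(2*O)) (W(O) = (O + 1/(O + O))*(O - 1) = (O + 1/(2*O))*(-1 + O) = (-1 + O)*(O + 1/(2*O)))
A = -323
A - W(-5) = -323 - (1/2 + (-5)**2 - 1*(-5) - 1/2/(-5)) = -323 - (1/2 + 25 + 5 - 1/2*(-1/5)) = -323 - (1/2 + 25 + 5 + 1/10) = -323 - 1*153/5 = -323 - 153/5 = -1768/5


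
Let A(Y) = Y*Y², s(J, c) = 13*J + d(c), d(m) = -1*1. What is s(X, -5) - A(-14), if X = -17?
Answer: 2522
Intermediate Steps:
d(m) = -1
s(J, c) = -1 + 13*J (s(J, c) = 13*J - 1 = -1 + 13*J)
A(Y) = Y³
s(X, -5) - A(-14) = (-1 + 13*(-17)) - 1*(-14)³ = (-1 - 221) - 1*(-2744) = -222 + 2744 = 2522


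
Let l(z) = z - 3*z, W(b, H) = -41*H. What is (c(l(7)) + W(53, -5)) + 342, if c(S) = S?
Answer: 533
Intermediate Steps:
l(z) = -2*z
(c(l(7)) + W(53, -5)) + 342 = (-2*7 - 41*(-5)) + 342 = (-14 + 205) + 342 = 191 + 342 = 533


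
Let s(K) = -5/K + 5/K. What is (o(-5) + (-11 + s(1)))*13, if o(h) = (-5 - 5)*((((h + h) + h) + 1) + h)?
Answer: 2327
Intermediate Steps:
s(K) = 0
o(h) = -10 - 40*h (o(h) = -10*(((2*h + h) + 1) + h) = -10*((3*h + 1) + h) = -10*((1 + 3*h) + h) = -10*(1 + 4*h) = -10 - 40*h)
(o(-5) + (-11 + s(1)))*13 = ((-10 - 40*(-5)) + (-11 + 0))*13 = ((-10 + 200) - 11)*13 = (190 - 11)*13 = 179*13 = 2327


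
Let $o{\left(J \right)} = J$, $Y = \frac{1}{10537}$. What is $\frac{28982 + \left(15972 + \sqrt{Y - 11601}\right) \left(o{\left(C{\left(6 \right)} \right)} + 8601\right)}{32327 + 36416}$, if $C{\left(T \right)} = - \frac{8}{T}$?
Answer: $\frac{137382858}{68743} + \frac{51598 i \sqrt{322010024558}}{2173034973} \approx 1998.5 + 13.474 i$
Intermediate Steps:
$Y = \frac{1}{10537} \approx 9.4904 \cdot 10^{-5}$
$\frac{28982 + \left(15972 + \sqrt{Y - 11601}\right) \left(o{\left(C{\left(6 \right)} \right)} + 8601\right)}{32327 + 36416} = \frac{28982 + \left(15972 + \sqrt{\frac{1}{10537} - 11601}\right) \left(- \frac{8}{6} + 8601\right)}{32327 + 36416} = \frac{28982 + \left(15972 + \sqrt{- \frac{122239736}{10537}}\right) \left(\left(-8\right) \frac{1}{6} + 8601\right)}{68743} = \left(28982 + \left(15972 + \frac{2 i \sqrt{322010024558}}{10537}\right) \left(- \frac{4}{3} + 8601\right)\right) \frac{1}{68743} = \left(28982 + \left(15972 + \frac{2 i \sqrt{322010024558}}{10537}\right) \frac{25799}{3}\right) \frac{1}{68743} = \left(28982 + \left(137353876 + \frac{51598 i \sqrt{322010024558}}{31611}\right)\right) \frac{1}{68743} = \left(137382858 + \frac{51598 i \sqrt{322010024558}}{31611}\right) \frac{1}{68743} = \frac{137382858}{68743} + \frac{51598 i \sqrt{322010024558}}{2173034973}$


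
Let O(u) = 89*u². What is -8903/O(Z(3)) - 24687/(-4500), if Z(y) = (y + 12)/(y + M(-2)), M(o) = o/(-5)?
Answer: 693847/2002500 ≈ 0.34649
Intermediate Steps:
M(o) = -o/5 (M(o) = o*(-⅕) = -o/5)
Z(y) = (12 + y)/(⅖ + y) (Z(y) = (y + 12)/(y - ⅕*(-2)) = (12 + y)/(y + ⅖) = (12 + y)/(⅖ + y))
-8903/O(Z(3)) - 24687/(-4500) = -8903*(2 + 5*3)²/(2225*(12 + 3)²) - 24687/(-4500) = -8903*(2 + 15)²/500625 - 24687*(-1/4500) = -8903/(89*(5*15/17)²) + 2743/500 = -8903/(89*(5*(1/17)*15)²) + 2743/500 = -8903/(89*(75/17)²) + 2743/500 = -8903/(89*(5625/289)) + 2743/500 = -8903/500625/289 + 2743/500 = -8903*289/500625 + 2743/500 = -2572967/500625 + 2743/500 = 693847/2002500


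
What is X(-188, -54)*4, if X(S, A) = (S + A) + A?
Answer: -1184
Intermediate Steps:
X(S, A) = S + 2*A (X(S, A) = (A + S) + A = S + 2*A)
X(-188, -54)*4 = (-188 + 2*(-54))*4 = (-188 - 108)*4 = -296*4 = -1184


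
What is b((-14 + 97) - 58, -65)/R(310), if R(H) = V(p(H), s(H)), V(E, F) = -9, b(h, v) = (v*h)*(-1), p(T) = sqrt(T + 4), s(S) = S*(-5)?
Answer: -1625/9 ≈ -180.56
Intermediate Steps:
s(S) = -5*S
p(T) = sqrt(4 + T)
b(h, v) = -h*v (b(h, v) = (h*v)*(-1) = -h*v)
R(H) = -9
b((-14 + 97) - 58, -65)/R(310) = -1*((-14 + 97) - 58)*(-65)/(-9) = -1*(83 - 58)*(-65)*(-1/9) = -1*25*(-65)*(-1/9) = 1625*(-1/9) = -1625/9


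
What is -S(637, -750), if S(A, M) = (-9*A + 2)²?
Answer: -32844361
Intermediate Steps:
S(A, M) = (2 - 9*A)²
-S(637, -750) = -(-2 + 9*637)² = -(-2 + 5733)² = -1*5731² = -1*32844361 = -32844361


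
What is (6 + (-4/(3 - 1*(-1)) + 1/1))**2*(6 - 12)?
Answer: -216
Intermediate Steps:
(6 + (-4/(3 - 1*(-1)) + 1/1))**2*(6 - 12) = (6 + (-4/(3 + 1) + 1*1))**2*(-6) = (6 + (-4/4 + 1))**2*(-6) = (6 + (-4*1/4 + 1))**2*(-6) = (6 + (-1 + 1))**2*(-6) = (6 + 0)**2*(-6) = 6**2*(-6) = 36*(-6) = -216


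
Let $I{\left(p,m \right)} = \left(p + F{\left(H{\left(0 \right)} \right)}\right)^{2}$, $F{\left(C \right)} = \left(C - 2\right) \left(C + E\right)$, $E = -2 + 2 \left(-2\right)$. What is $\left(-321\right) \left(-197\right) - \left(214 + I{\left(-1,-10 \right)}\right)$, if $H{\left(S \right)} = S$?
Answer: $62902$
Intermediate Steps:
$E = -6$ ($E = -2 - 4 = -6$)
$F{\left(C \right)} = \left(-6 + C\right) \left(-2 + C\right)$ ($F{\left(C \right)} = \left(C - 2\right) \left(C - 6\right) = \left(-2 + C\right) \left(-6 + C\right) = \left(-6 + C\right) \left(-2 + C\right)$)
$I{\left(p,m \right)} = \left(12 + p\right)^{2}$ ($I{\left(p,m \right)} = \left(p + \left(12 + 0^{2} - 0\right)\right)^{2} = \left(p + \left(12 + 0 + 0\right)\right)^{2} = \left(p + 12\right)^{2} = \left(12 + p\right)^{2}$)
$\left(-321\right) \left(-197\right) - \left(214 + I{\left(-1,-10 \right)}\right) = \left(-321\right) \left(-197\right) - \left(214 + \left(12 - 1\right)^{2}\right) = 63237 - 335 = 62902$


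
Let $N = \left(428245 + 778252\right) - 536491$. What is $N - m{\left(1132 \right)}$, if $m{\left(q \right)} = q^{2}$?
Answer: $-611418$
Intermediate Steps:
$N = 670006$ ($N = 1206497 - 536491 = 670006$)
$N - m{\left(1132 \right)} = 670006 - 1132^{2} = 670006 - 1281424 = -611418$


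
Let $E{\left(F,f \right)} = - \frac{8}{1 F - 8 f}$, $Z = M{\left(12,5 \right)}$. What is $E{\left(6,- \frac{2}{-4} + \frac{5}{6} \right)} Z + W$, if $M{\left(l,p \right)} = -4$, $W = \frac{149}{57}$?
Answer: $- \frac{1693}{399} \approx -4.2431$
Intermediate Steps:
$W = \frac{149}{57}$ ($W = 149 \cdot \frac{1}{57} = \frac{149}{57} \approx 2.614$)
$Z = -4$
$E{\left(F,f \right)} = - \frac{8}{F - 8 f}$
$E{\left(6,- \frac{2}{-4} + \frac{5}{6} \right)} Z + W = \frac{8}{\left(-1\right) 6 + 8 \left(- \frac{2}{-4} + \frac{5}{6}\right)} \left(-4\right) + \frac{149}{57} = \frac{8}{-6 + 8 \left(\left(-2\right) \left(- \frac{1}{4}\right) + 5 \cdot \frac{1}{6}\right)} \left(-4\right) + \frac{149}{57} = \frac{8}{-6 + 8 \left(\frac{1}{2} + \frac{5}{6}\right)} \left(-4\right) + \frac{149}{57} = \frac{8}{-6 + 8 \cdot \frac{4}{3}} \left(-4\right) + \frac{149}{57} = \frac{8}{-6 + \frac{32}{3}} \left(-4\right) + \frac{149}{57} = \frac{8}{\frac{14}{3}} \left(-4\right) + \frac{149}{57} = 8 \cdot \frac{3}{14} \left(-4\right) + \frac{149}{57} = \frac{12}{7} \left(-4\right) + \frac{149}{57} = - \frac{48}{7} + \frac{149}{57} = - \frac{1693}{399}$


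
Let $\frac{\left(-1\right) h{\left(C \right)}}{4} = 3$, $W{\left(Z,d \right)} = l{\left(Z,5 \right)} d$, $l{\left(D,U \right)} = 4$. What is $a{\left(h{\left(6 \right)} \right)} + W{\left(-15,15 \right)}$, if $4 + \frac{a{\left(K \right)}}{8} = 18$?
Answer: $172$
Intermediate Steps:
$W{\left(Z,d \right)} = 4 d$
$h{\left(C \right)} = -12$ ($h{\left(C \right)} = \left(-4\right) 3 = -12$)
$a{\left(K \right)} = 112$ ($a{\left(K \right)} = -32 + 8 \cdot 18 = -32 + 144 = 112$)
$a{\left(h{\left(6 \right)} \right)} + W{\left(-15,15 \right)} = 112 + 4 \cdot 15 = 112 + 60 = 172$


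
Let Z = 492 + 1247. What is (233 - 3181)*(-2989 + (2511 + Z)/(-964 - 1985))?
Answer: 25997854828/2949 ≈ 8.8158e+6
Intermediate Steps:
Z = 1739
(233 - 3181)*(-2989 + (2511 + Z)/(-964 - 1985)) = (233 - 3181)*(-2989 + (2511 + 1739)/(-964 - 1985)) = -2948*(-2989 + 4250/(-2949)) = -2948*(-2989 + 4250*(-1/2949)) = -2948*(-2989 - 4250/2949) = -2948*(-8818811/2949) = 25997854828/2949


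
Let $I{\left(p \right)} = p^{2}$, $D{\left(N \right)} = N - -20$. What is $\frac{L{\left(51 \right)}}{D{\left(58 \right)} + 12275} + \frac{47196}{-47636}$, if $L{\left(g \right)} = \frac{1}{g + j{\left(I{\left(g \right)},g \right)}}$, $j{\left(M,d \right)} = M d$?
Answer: $- \frac{19341720831085}{19522040301654} \approx -0.99076$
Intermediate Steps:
$D{\left(N \right)} = 20 + N$ ($D{\left(N \right)} = N + 20 = 20 + N$)
$L{\left(g \right)} = \frac{1}{g + g^{3}}$ ($L{\left(g \right)} = \frac{1}{g + g^{2} g} = \frac{1}{g + g^{3}}$)
$\frac{L{\left(51 \right)}}{D{\left(58 \right)} + 12275} + \frac{47196}{-47636} = \frac{1}{\left(51 + 51^{3}\right) \left(\left(20 + 58\right) + 12275\right)} + \frac{47196}{-47636} = \frac{1}{\left(51 + 132651\right) \left(78 + 12275\right)} + 47196 \left(- \frac{1}{47636}\right) = \frac{1}{132702 \cdot 12353} - \frac{11799}{11909} = \frac{1}{132702} \cdot \frac{1}{12353} - \frac{11799}{11909} = \frac{1}{1639267806} - \frac{11799}{11909} = - \frac{19341720831085}{19522040301654}$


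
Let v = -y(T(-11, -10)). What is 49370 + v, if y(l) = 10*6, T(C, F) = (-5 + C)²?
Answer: 49310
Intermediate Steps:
y(l) = 60
v = -60 (v = -1*60 = -60)
49370 + v = 49370 - 60 = 49310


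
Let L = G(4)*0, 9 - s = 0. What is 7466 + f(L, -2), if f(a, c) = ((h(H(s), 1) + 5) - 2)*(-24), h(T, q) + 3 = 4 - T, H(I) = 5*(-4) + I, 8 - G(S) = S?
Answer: 7106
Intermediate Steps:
s = 9 (s = 9 - 1*0 = 9 + 0 = 9)
G(S) = 8 - S
L = 0 (L = (8 - 1*4)*0 = (8 - 4)*0 = 4*0 = 0)
H(I) = -20 + I
h(T, q) = 1 - T (h(T, q) = -3 + (4 - T) = 1 - T)
f(a, c) = -360 (f(a, c) = (((1 - (-20 + 9)) + 5) - 2)*(-24) = (((1 - 1*(-11)) + 5) - 2)*(-24) = (((1 + 11) + 5) - 2)*(-24) = ((12 + 5) - 2)*(-24) = (17 - 2)*(-24) = 15*(-24) = -360)
7466 + f(L, -2) = 7466 - 360 = 7106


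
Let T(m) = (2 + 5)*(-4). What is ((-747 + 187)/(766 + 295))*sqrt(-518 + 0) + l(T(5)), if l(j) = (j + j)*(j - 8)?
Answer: 2016 - 560*I*sqrt(518)/1061 ≈ 2016.0 - 12.013*I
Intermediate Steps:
T(m) = -28 (T(m) = 7*(-4) = -28)
l(j) = 2*j*(-8 + j) (l(j) = (2*j)*(-8 + j) = 2*j*(-8 + j))
((-747 + 187)/(766 + 295))*sqrt(-518 + 0) + l(T(5)) = ((-747 + 187)/(766 + 295))*sqrt(-518 + 0) + 2*(-28)*(-8 - 28) = (-560/1061)*sqrt(-518) + 2*(-28)*(-36) = (-560*1/1061)*(I*sqrt(518)) + 2016 = -560*I*sqrt(518)/1061 + 2016 = 2016 - 560*I*sqrt(518)/1061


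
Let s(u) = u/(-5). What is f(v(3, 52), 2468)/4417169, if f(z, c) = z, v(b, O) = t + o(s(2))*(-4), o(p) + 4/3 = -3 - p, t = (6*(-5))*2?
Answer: -664/66257535 ≈ -1.0021e-5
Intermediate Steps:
s(u) = -u/5 (s(u) = u*(-⅕) = -u/5)
t = -60 (t = -30*2 = -60)
o(p) = -13/3 - p (o(p) = -4/3 + (-3 - p) = -13/3 - p)
v(b, O) = -664/15 (v(b, O) = -60 + (-13/3 - (-1)*2/5)*(-4) = -60 + (-13/3 - 1*(-⅖))*(-4) = -60 + (-13/3 + ⅖)*(-4) = -60 - 59/15*(-4) = -60 + 236/15 = -664/15)
f(v(3, 52), 2468)/4417169 = -664/15/4417169 = -664/15*1/4417169 = -664/66257535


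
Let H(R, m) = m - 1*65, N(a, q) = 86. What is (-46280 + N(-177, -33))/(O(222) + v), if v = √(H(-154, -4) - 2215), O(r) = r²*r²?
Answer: -28050297807816/1474904172619244155 + 23097*I*√571/1474904172619244155 ≈ -1.9018e-5 + 3.7421e-13*I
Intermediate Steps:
H(R, m) = -65 + m (H(R, m) = m - 65 = -65 + m)
O(r) = r⁴
v = 2*I*√571 (v = √((-65 - 4) - 2215) = √(-69 - 2215) = √(-2284) = 2*I*√571 ≈ 47.791*I)
(-46280 + N(-177, -33))/(O(222) + v) = (-46280 + 86)/(222⁴ + 2*I*√571) = -46194/(2428912656 + 2*I*√571)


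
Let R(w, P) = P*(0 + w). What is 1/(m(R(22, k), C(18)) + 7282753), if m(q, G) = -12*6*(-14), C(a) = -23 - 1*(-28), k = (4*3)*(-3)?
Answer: 1/7283761 ≈ 1.3729e-7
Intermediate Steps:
k = -36 (k = 12*(-3) = -36)
R(w, P) = P*w
C(a) = 5 (C(a) = -23 + 28 = 5)
m(q, G) = 1008 (m(q, G) = -72*(-14) = 1008)
1/(m(R(22, k), C(18)) + 7282753) = 1/(1008 + 7282753) = 1/7283761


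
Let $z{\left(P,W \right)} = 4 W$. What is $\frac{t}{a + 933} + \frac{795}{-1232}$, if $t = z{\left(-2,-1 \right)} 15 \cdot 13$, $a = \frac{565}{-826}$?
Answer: $- \frac{1405976895}{948754576} \approx -1.4819$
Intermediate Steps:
$a = - \frac{565}{826}$ ($a = 565 \left(- \frac{1}{826}\right) = - \frac{565}{826} \approx -0.68402$)
$t = -780$ ($t = 4 \left(-1\right) 15 \cdot 13 = \left(-4\right) 15 \cdot 13 = \left(-60\right) 13 = -780$)
$\frac{t}{a + 933} + \frac{795}{-1232} = - \frac{780}{- \frac{565}{826} + 933} + \frac{795}{-1232} = - \frac{780}{\frac{770093}{826}} + 795 \left(- \frac{1}{1232}\right) = \left(-780\right) \frac{826}{770093} - \frac{795}{1232} = - \frac{644280}{770093} - \frac{795}{1232} = - \frac{1405976895}{948754576}$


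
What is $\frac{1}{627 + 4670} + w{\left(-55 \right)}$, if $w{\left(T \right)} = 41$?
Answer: $\frac{217178}{5297} \approx 41.0$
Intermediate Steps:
$\frac{1}{627 + 4670} + w{\left(-55 \right)} = \frac{1}{627 + 4670} + 41 = \frac{1}{5297} + 41 = \frac{217178}{5297}$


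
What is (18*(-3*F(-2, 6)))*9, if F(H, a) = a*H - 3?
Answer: 7290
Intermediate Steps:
F(H, a) = -3 + H*a (F(H, a) = H*a - 3 = -3 + H*a)
(18*(-3*F(-2, 6)))*9 = (18*(-3*(-3 - 2*6)))*9 = (18*(-3*(-3 - 12)))*9 = (18*(-3*(-15)))*9 = (18*45)*9 = 810*9 = 7290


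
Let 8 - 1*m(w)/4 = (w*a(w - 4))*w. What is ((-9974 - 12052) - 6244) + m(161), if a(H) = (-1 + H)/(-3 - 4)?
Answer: 2282434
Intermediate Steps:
a(H) = ⅐ - H/7 (a(H) = (-1 + H)/(-7) = (-1 + H)*(-⅐) = ⅐ - H/7)
m(w) = 32 - 4*w²*(5/7 - w/7) (m(w) = 32 - 4*w*(⅐ - (w - 4)/7)*w = 32 - 4*w*(⅐ - (-4 + w)/7)*w = 32 - 4*w*(⅐ + (4/7 - w/7))*w = 32 - 4*w*(5/7 - w/7)*w = 32 - 4*w²*(5/7 - w/7))
((-9974 - 12052) - 6244) + m(161) = ((-9974 - 12052) - 6244) + (32 + (4/7)*161²*(-5 + 161)) = (-22026 - 6244) + (32 + (4/7)*25921*156) = -28270 + (32 + 2310672) = -28270 + 2310704 = 2282434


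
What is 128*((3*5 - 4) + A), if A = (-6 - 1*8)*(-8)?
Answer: 15744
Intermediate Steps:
A = 112 (A = (-6 - 8)*(-8) = -14*(-8) = 112)
128*((3*5 - 4) + A) = 128*((3*5 - 4) + 112) = 128*((15 - 4) + 112) = 128*(11 + 112) = 128*123 = 15744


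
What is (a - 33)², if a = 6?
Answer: 729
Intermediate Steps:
(a - 33)² = (6 - 33)² = (-27)² = 729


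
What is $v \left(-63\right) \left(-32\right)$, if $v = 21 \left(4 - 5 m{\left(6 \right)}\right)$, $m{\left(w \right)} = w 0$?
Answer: $169344$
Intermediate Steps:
$m{\left(w \right)} = 0$
$v = 84$ ($v = 21 \left(4 - 0\right) = 21 \left(4 + 0\right) = 21 \cdot 4 = 84$)
$v \left(-63\right) \left(-32\right) = 84 \left(-63\right) \left(-32\right) = \left(-5292\right) \left(-32\right) = 169344$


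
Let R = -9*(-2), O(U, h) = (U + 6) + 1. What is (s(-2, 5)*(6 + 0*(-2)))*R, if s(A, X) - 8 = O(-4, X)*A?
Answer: 216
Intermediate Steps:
O(U, h) = 7 + U (O(U, h) = (6 + U) + 1 = 7 + U)
R = 18
s(A, X) = 8 + 3*A (s(A, X) = 8 + (7 - 4)*A = 8 + 3*A)
(s(-2, 5)*(6 + 0*(-2)))*R = ((8 + 3*(-2))*(6 + 0*(-2)))*18 = ((8 - 6)*(6 + 0))*18 = (2*6)*18 = 12*18 = 216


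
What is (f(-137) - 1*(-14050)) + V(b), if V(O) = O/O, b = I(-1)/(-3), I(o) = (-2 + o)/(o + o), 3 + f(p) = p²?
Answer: 32817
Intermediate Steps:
f(p) = -3 + p²
I(o) = (-2 + o)/(2*o) (I(o) = (-2 + o)/((2*o)) = (-2 + o)*(1/(2*o)) = (-2 + o)/(2*o))
b = -½ (b = ((½)*(-2 - 1)/(-1))/(-3) = ((½)*(-1)*(-3))*(-⅓) = (3/2)*(-⅓) = -½ ≈ -0.50000)
V(O) = 1
(f(-137) - 1*(-14050)) + V(b) = ((-3 + (-137)²) - 1*(-14050)) + 1 = ((-3 + 18769) + 14050) + 1 = (18766 + 14050) + 1 = 32816 + 1 = 32817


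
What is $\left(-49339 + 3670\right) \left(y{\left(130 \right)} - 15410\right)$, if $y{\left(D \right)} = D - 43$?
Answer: $699786087$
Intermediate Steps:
$y{\left(D \right)} = -43 + D$ ($y{\left(D \right)} = D - 43 = -43 + D$)
$\left(-49339 + 3670\right) \left(y{\left(130 \right)} - 15410\right) = \left(-49339 + 3670\right) \left(\left(-43 + 130\right) - 15410\right) = - 45669 \left(87 - 15410\right) = \left(-45669\right) \left(-15323\right) = 699786087$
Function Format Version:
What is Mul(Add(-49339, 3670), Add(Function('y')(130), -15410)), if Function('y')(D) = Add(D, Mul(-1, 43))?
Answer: 699786087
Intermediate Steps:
Function('y')(D) = Add(-43, D) (Function('y')(D) = Add(D, -43) = Add(-43, D))
Mul(Add(-49339, 3670), Add(Function('y')(130), -15410)) = Mul(Add(-49339, 3670), Add(Add(-43, 130), -15410)) = Mul(-45669, Add(87, -15410)) = Mul(-45669, -15323) = 699786087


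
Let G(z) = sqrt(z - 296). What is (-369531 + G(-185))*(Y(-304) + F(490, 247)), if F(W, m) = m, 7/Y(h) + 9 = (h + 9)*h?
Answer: -8184647519064/89671 + 22148744*I*sqrt(481)/89671 ≈ -9.1274e+7 + 5417.1*I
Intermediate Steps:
Y(h) = 7/(-9 + h*(9 + h)) (Y(h) = 7/(-9 + (h + 9)*h) = 7/(-9 + (9 + h)*h) = 7/(-9 + h*(9 + h)))
G(z) = sqrt(-296 + z)
(-369531 + G(-185))*(Y(-304) + F(490, 247)) = (-369531 + sqrt(-296 - 185))*(7/(-9 + (-304)**2 + 9*(-304)) + 247) = (-369531 + sqrt(-481))*(7/(-9 + 92416 - 2736) + 247) = (-369531 + I*sqrt(481))*(7/89671 + 247) = (-369531 + I*sqrt(481))*(22148744/89671) = -8184647519064/89671 + 22148744*I*sqrt(481)/89671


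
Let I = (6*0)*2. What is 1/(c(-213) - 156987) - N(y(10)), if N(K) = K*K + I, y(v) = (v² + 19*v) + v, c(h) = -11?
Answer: -14129820001/156998 ≈ -90000.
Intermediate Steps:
I = 0 (I = 0*2 = 0)
y(v) = v² + 20*v
N(K) = K² (N(K) = K*K + 0 = K² + 0 = K²)
1/(c(-213) - 156987) - N(y(10)) = 1/(-11 - 156987) - (10*(20 + 10))² = 1/(-156998) - (10*30)² = -1/156998 - 1*300² = -1/156998 - 1*90000 = -1/156998 - 90000 = -14129820001/156998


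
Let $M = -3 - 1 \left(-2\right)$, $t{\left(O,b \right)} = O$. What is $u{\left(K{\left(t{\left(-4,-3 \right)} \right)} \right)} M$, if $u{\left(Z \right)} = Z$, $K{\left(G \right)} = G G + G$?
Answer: $-12$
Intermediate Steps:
$K{\left(G \right)} = G + G^{2}$ ($K{\left(G \right)} = G^{2} + G = G + G^{2}$)
$M = -1$ ($M = -3 - -2 = -3 + 2 = -1$)
$u{\left(K{\left(t{\left(-4,-3 \right)} \right)} \right)} M = - 4 \left(1 - 4\right) \left(-1\right) = \left(-4\right) \left(-3\right) \left(-1\right) = 12 \left(-1\right) = -12$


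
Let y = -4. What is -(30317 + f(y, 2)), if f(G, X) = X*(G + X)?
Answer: -30313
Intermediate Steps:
-(30317 + f(y, 2)) = -(30317 + 2*(-4 + 2)) = -(30317 + 2*(-2)) = -(30317 - 4) = -1*30313 = -30313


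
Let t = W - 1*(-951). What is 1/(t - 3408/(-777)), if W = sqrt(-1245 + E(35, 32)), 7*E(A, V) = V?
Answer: 64088255/61312237214 - 9583*I*sqrt(60781)/61312237214 ≈ 0.0010453 - 3.8533e-5*I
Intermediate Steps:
E(A, V) = V/7
W = I*sqrt(60781)/7 (W = sqrt(-1245 + (1/7)*32) = sqrt(-1245 + 32/7) = sqrt(-8683/7) = I*sqrt(60781)/7 ≈ 35.22*I)
t = 951 + I*sqrt(60781)/7 (t = I*sqrt(60781)/7 - 1*(-951) = I*sqrt(60781)/7 + 951 = 951 + I*sqrt(60781)/7 ≈ 951.0 + 35.22*I)
1/(t - 3408/(-777)) = 1/((951 + I*sqrt(60781)/7) - 3408/(-777)) = 1/((951 + I*sqrt(60781)/7) - 3408*(-1)/777) = 1/((951 + I*sqrt(60781)/7) - 1*(-1136/259)) = 1/((951 + I*sqrt(60781)/7) + 1136/259) = 1/(247445/259 + I*sqrt(60781)/7)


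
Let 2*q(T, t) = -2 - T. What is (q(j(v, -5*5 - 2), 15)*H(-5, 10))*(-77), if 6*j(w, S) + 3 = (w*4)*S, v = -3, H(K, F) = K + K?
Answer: -42735/2 ≈ -21368.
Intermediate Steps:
H(K, F) = 2*K
j(w, S) = -½ + 2*S*w/3 (j(w, S) = -½ + ((w*4)*S)/6 = -½ + ((4*w)*S)/6 = -½ + (4*S*w)/6 = -½ + 2*S*w/3)
q(T, t) = -1 - T/2 (q(T, t) = (-2 - T)/2 = -1 - T/2)
(q(j(v, -5*5 - 2), 15)*H(-5, 10))*(-77) = ((-1 - (-½ + (⅔)*(-5*5 - 2)*(-3))/2)*(2*(-5)))*(-77) = ((-1 - (-½ + (⅔)*(-25 - 2)*(-3))/2)*(-10))*(-77) = ((-1 - (-½ + (⅔)*(-27)*(-3))/2)*(-10))*(-77) = ((-1 - (-½ + 54)/2)*(-10))*(-77) = ((-1 - ½*107/2)*(-10))*(-77) = ((-1 - 107/4)*(-10))*(-77) = -111/4*(-10)*(-77) = (555/2)*(-77) = -42735/2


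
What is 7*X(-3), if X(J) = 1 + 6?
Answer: 49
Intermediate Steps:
X(J) = 7
7*X(-3) = 7*7 = 49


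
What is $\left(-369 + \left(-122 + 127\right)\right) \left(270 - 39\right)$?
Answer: $-84084$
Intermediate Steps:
$\left(-369 + \left(-122 + 127\right)\right) \left(270 - 39\right) = \left(-369 + 5\right) 231 = \left(-364\right) 231 = -84084$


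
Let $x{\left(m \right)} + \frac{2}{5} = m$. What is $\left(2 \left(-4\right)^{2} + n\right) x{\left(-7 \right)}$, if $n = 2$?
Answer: $- \frac{1258}{5} \approx -251.6$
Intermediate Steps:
$x{\left(m \right)} = - \frac{2}{5} + m$
$\left(2 \left(-4\right)^{2} + n\right) x{\left(-7 \right)} = \left(2 \left(-4\right)^{2} + 2\right) \left(- \frac{2}{5} - 7\right) = \left(2 \cdot 16 + 2\right) \left(- \frac{37}{5}\right) = \left(32 + 2\right) \left(- \frac{37}{5}\right) = 34 \left(- \frac{37}{5}\right) = - \frac{1258}{5}$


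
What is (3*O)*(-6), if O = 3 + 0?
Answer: -54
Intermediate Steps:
O = 3
(3*O)*(-6) = (3*3)*(-6) = 9*(-6) = -54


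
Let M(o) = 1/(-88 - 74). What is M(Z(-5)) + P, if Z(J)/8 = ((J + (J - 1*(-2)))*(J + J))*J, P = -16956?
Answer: -2746873/162 ≈ -16956.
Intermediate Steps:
Z(J) = 16*J²*(2 + 2*J) (Z(J) = 8*(((J + (J - 1*(-2)))*(J + J))*J) = 8*(((J + (J + 2))*(2*J))*J) = 8*(((J + (2 + J))*(2*J))*J) = 8*(((2 + 2*J)*(2*J))*J) = 8*((2*J*(2 + 2*J))*J) = 8*(2*J²*(2 + 2*J)) = 16*J²*(2 + 2*J))
M(o) = -1/162 (M(o) = 1/(-162) = -1/162)
M(Z(-5)) + P = -1/162 - 16956 = -2746873/162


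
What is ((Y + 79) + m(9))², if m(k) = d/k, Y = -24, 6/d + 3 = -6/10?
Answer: 2190400/729 ≈ 3004.7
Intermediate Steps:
d = -5/3 (d = 6/(-3 - 6/10) = 6/(-3 - 6*⅒) = 6/(-3 - ⅗) = 6/(-18/5) = 6*(-5/18) = -5/3 ≈ -1.6667)
m(k) = -5/(3*k)
((Y + 79) + m(9))² = ((-24 + 79) - 5/3/9)² = (55 - 5/3*⅑)² = (55 - 5/27)² = (1480/27)² = 2190400/729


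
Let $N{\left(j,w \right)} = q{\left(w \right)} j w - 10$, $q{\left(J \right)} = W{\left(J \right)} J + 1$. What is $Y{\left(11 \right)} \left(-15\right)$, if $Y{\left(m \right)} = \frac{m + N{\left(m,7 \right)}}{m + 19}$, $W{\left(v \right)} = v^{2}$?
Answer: $- \frac{26489}{2} \approx -13245.0$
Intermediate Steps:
$q{\left(J \right)} = 1 + J^{3}$ ($q{\left(J \right)} = J^{2} J + 1 = J^{3} + 1 = 1 + J^{3}$)
$N{\left(j,w \right)} = -10 + j w \left(1 + w^{3}\right)$ ($N{\left(j,w \right)} = \left(1 + w^{3}\right) j w - 10 = j \left(1 + w^{3}\right) w - 10 = j w \left(1 + w^{3}\right) - 10 = -10 + j w \left(1 + w^{3}\right)$)
$Y{\left(m \right)} = \frac{-10 + 2409 m}{19 + m}$ ($Y{\left(m \right)} = \frac{m + \left(-10 + m 7 \left(1 + 7^{3}\right)\right)}{m + 19} = \frac{m + \left(-10 + m 7 \left(1 + 343\right)\right)}{19 + m} = \frac{m + \left(-10 + m 7 \cdot 344\right)}{19 + m} = \frac{m + \left(-10 + 2408 m\right)}{19 + m} = \frac{-10 + 2409 m}{19 + m}$)
$Y{\left(11 \right)} \left(-15\right) = \frac{-10 + 2409 \cdot 11}{19 + 11} \left(-15\right) = \frac{-10 + 26499}{30} \left(-15\right) = \frac{1}{30} \cdot 26489 \left(-15\right) = \frac{26489}{30} \left(-15\right) = - \frac{26489}{2}$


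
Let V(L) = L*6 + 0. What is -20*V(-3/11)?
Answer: 360/11 ≈ 32.727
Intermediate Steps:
V(L) = 6*L (V(L) = 6*L + 0 = 6*L)
-20*V(-3/11) = -120*(-3/11) = -120*(-3*1/11) = -120*(-3)/11 = -20*(-18/11) = 360/11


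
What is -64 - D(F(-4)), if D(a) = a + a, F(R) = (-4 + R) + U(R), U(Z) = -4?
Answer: -40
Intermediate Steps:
F(R) = -8 + R (F(R) = (-4 + R) - 4 = -8 + R)
D(a) = 2*a
-64 - D(F(-4)) = -64 - 2*(-8 - 4) = -64 - 2*(-12) = -64 - 1*(-24) = -64 + 24 = -40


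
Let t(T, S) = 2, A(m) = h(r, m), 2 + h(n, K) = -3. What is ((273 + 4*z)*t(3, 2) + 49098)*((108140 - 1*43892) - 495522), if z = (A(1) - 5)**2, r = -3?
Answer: -21755185656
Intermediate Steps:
h(n, K) = -5 (h(n, K) = -2 - 3 = -5)
A(m) = -5
z = 100 (z = (-5 - 5)**2 = (-10)**2 = 100)
((273 + 4*z)*t(3, 2) + 49098)*((108140 - 1*43892) - 495522) = ((273 + 4*100)*2 + 49098)*((108140 - 1*43892) - 495522) = ((273 + 400)*2 + 49098)*((108140 - 43892) - 495522) = (673*2 + 49098)*(64248 - 495522) = (1346 + 49098)*(-431274) = 50444*(-431274) = -21755185656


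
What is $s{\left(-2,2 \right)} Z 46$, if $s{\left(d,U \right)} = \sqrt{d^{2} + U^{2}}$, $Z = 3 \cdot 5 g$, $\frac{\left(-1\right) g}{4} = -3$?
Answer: $16560 \sqrt{2} \approx 23419.0$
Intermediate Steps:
$g = 12$ ($g = \left(-4\right) \left(-3\right) = 12$)
$Z = 180$ ($Z = 3 \cdot 5 \cdot 12 = 15 \cdot 12 = 180$)
$s{\left(d,U \right)} = \sqrt{U^{2} + d^{2}}$
$s{\left(-2,2 \right)} Z 46 = \sqrt{2^{2} + \left(-2\right)^{2}} \cdot 180 \cdot 46 = \sqrt{4 + 4} \cdot 180 \cdot 46 = \sqrt{8} \cdot 180 \cdot 46 = 2 \sqrt{2} \cdot 180 \cdot 46 = 360 \sqrt{2} \cdot 46 = 16560 \sqrt{2}$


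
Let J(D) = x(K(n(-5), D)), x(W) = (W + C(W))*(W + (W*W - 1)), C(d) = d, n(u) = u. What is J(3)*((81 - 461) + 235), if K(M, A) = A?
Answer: -9570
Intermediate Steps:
x(W) = 2*W*(-1 + W + W**2) (x(W) = (W + W)*(W + (W*W - 1)) = (2*W)*(W + (W**2 - 1)) = (2*W)*(W + (-1 + W**2)) = (2*W)*(-1 + W + W**2) = 2*W*(-1 + W + W**2))
J(D) = 2*D*(-1 + D + D**2)
J(3)*((81 - 461) + 235) = (2*3*(-1 + 3 + 3**2))*((81 - 461) + 235) = (2*3*(-1 + 3 + 9))*(-380 + 235) = (2*3*11)*(-145) = 66*(-145) = -9570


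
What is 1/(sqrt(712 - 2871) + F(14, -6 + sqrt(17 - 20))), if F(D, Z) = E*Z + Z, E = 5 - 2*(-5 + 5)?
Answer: -I/(sqrt(2159) + 6*sqrt(3) + 36*I) ≈ -0.0079492 - 0.012555*I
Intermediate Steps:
E = 5 (E = 5 - 2*0 = 5 + 0 = 5)
F(D, Z) = 6*Z (F(D, Z) = 5*Z + Z = 6*Z)
1/(sqrt(712 - 2871) + F(14, -6 + sqrt(17 - 20))) = 1/(sqrt(712 - 2871) + 6*(-6 + sqrt(17 - 20))) = 1/(sqrt(-2159) + 6*(-6 + sqrt(-3))) = 1/(I*sqrt(2159) + 6*(-6 + I*sqrt(3))) = 1/(I*sqrt(2159) + (-36 + 6*I*sqrt(3))) = 1/(-36 + I*sqrt(2159) + 6*I*sqrt(3))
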